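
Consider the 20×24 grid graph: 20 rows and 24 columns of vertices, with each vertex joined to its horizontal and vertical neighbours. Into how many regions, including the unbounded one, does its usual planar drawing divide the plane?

The grid has V = 20·24 = 480 vertices and E = 20·23 + 24·19 = 916 edges.
F = 2 − V + E = 2 − 480 + 916 = 438.

438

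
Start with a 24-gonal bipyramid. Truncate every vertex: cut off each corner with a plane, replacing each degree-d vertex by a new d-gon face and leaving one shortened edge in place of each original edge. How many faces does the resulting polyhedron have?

74

The base solid has V = 26, E = 72, F = 48.
Truncation replaces each original edge-end by a new vertex, so V′ = 2E = 144.
Each original edge survives, and each old vertex of degree d contributes d new edges; summing degrees gives Σd = 2E, so E′ = E + 2E = 3E = 216.
Each original face survives and each original vertex becomes one new face: F′ = F + V = 74.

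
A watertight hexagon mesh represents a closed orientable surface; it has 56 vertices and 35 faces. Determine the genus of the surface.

8

Every face is a hexagon, so 2E = 6·35 = 210, giving E = 105.
χ = V − E + F = 56 − 105 + 35 = -14.
For a closed orientable surface χ = 2 − 2g, so g = (2 − (-14))/2 = 8.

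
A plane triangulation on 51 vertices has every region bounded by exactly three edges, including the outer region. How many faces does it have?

98

In a plane triangulation 3F = 2E and V − E + F = 2, so F = 2V − 4 = 2·51 − 4 = 98.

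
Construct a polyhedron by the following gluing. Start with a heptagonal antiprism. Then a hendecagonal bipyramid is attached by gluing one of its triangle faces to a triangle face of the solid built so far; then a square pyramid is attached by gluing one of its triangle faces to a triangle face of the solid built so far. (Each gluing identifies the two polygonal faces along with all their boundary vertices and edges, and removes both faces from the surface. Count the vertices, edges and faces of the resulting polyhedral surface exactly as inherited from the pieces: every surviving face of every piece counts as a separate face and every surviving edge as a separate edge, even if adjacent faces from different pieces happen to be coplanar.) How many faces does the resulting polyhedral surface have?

A heptagonal antiprism: V=14, E=28, F=16.
Attach a hendecagonal bipyramid (V=13, E=33, F=22) along a 3-gon: merge 3 vertices and 3 edges, delete both glued faces → V=24, E=58, F=36.
Attach a square pyramid (V=5, E=8, F=5) along a 3-gon: merge 3 vertices and 3 edges, delete both glued faces → V=26, E=63, F=39.
Check: V − E + F = 26 − 63 + 39 = 2.

39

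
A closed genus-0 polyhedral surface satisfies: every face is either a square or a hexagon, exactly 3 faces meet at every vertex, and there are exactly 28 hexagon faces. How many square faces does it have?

Let x be the number of squares; then F = 28 + x.
Edge–face incidences: 2E = 6·28 + 4·x = 168 + 4x.
Every vertex has degree 3, so 3V = 2E.
Euler: V − E + F = 2 ⇒ (2E)/3 − E + (28 + x) = 2.
Multiply by 6: 2·(2E) − 3·(2E) + 6·(28 + x) = 12, i.e. 168 + 6x − (168 + 4x) = 12.
Collecting terms: 2x = 12, so x = 6.
Then 2E = 168 + 4·6 = 192, so E = 96, V = 2E/3 = 64, F = 28 + 6 = 34.

6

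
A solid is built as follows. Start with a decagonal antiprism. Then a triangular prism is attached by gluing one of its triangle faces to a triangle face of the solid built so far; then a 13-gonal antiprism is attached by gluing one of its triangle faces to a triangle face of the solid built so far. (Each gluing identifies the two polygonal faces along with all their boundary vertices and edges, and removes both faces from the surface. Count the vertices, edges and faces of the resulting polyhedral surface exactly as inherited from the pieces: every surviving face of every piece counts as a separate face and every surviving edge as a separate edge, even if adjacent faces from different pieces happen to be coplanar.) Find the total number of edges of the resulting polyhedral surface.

A decagonal antiprism: V=20, E=40, F=22.
Attach a triangular prism (V=6, E=9, F=5) along a 3-gon: merge 3 vertices and 3 edges, delete both glued faces → V=23, E=46, F=25.
Attach a 13-gonal antiprism (V=26, E=52, F=28) along a 3-gon: merge 3 vertices and 3 edges, delete both glued faces → V=46, E=95, F=51.
Check: V − E + F = 46 − 95 + 51 = 2.

95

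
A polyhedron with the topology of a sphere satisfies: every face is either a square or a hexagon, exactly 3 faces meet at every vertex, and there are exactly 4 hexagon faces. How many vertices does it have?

16

Let x be the number of squares; then F = 4 + x.
Edge–face incidences: 2E = 6·4 + 4·x = 24 + 4x.
Every vertex has degree 3, so 3V = 2E.
Euler: V − E + F = 2 ⇒ (2E)/3 − E + (4 + x) = 2.
Multiply by 6: 2·(2E) − 3·(2E) + 6·(4 + x) = 12, i.e. 24 + 6x − (24 + 4x) = 12.
Collecting terms: 2x = 12, so x = 6.
Then 2E = 24 + 4·6 = 48, so E = 24, V = 2E/3 = 16, F = 4 + 6 = 10.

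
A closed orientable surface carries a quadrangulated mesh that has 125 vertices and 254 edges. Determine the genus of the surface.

2

Every face is a square and each edge borders two faces, so 4F = 2·254, giving F = 127.
χ = V − E + F = 125 − 254 + 127 = -2.
For a closed orientable surface χ = 2 − 2g, so g = (2 − (-2))/2 = 2.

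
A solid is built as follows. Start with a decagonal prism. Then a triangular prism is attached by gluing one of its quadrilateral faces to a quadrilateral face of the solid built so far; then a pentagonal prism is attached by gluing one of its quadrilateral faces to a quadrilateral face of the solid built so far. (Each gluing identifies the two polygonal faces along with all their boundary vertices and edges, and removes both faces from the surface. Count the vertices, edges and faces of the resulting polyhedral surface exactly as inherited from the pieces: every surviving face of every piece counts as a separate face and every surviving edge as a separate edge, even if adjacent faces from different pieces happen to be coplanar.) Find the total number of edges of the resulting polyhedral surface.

46

A decagonal prism: V=20, E=30, F=12.
Attach a triangular prism (V=6, E=9, F=5) along a 4-gon: merge 4 vertices and 4 edges, delete both glued faces → V=22, E=35, F=15.
Attach a pentagonal prism (V=10, E=15, F=7) along a 4-gon: merge 4 vertices and 4 edges, delete both glued faces → V=28, E=46, F=20.
Check: V − E + F = 28 − 46 + 20 = 2.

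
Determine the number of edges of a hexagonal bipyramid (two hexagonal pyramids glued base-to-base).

18

A bipyramid over an n-gon has 2n triangular faces and n + 2 vertices: V = 6 + 2 = 8, E = 3·6 = 18, F = 2·6 = 12.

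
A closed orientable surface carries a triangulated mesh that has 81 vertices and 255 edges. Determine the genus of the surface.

3

Every face is a triangle and each edge borders two faces, so 3F = 2·255, giving F = 170.
χ = V − E + F = 81 − 255 + 170 = -4.
For a closed orientable surface χ = 2 − 2g, so g = (2 − (-4))/2 = 3.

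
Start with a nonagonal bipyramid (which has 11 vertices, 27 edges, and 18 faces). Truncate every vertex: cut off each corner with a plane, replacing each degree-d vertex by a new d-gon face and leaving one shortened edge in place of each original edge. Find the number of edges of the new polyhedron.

81

Truncation replaces each original edge-end by a new vertex, so V′ = 2E = 54.
Each original edge survives, and each old vertex of degree d contributes d new edges; summing degrees gives Σd = 2E, so E′ = E + 2E = 3E = 81.
Each original face survives and each original vertex becomes one new face: F′ = F + V = 29.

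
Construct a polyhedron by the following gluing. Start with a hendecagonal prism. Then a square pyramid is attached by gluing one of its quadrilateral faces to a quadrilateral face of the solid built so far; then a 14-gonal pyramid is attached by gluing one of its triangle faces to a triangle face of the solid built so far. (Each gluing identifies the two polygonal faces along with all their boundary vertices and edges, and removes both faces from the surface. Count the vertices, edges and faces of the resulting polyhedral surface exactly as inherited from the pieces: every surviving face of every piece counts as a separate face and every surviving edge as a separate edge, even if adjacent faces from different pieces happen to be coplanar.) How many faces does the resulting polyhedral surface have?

29

A hendecagonal prism: V=22, E=33, F=13.
Attach a square pyramid (V=5, E=8, F=5) along a 4-gon: merge 4 vertices and 4 edges, delete both glued faces → V=23, E=37, F=16.
Attach a 14-gonal pyramid (V=15, E=28, F=15) along a 3-gon: merge 3 vertices and 3 edges, delete both glued faces → V=35, E=62, F=29.
Check: V − E + F = 35 − 62 + 29 = 2.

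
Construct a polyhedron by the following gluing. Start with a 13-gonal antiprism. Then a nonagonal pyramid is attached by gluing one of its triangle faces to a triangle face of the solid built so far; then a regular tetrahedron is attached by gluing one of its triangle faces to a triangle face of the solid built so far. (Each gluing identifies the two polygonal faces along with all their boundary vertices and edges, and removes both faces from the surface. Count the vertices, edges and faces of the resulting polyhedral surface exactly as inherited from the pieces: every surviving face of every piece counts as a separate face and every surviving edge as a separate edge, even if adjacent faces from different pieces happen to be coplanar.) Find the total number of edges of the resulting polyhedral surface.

A 13-gonal antiprism: V=26, E=52, F=28.
Attach a nonagonal pyramid (V=10, E=18, F=10) along a 3-gon: merge 3 vertices and 3 edges, delete both glued faces → V=33, E=67, F=36.
Attach a regular tetrahedron (V=4, E=6, F=4) along a 3-gon: merge 3 vertices and 3 edges, delete both glued faces → V=34, E=70, F=38.
Check: V − E + F = 34 − 70 + 38 = 2.

70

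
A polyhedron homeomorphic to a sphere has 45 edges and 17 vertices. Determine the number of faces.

Here V − E + F = 2.
F = 2 − V + E = 2 − 17 + 45 = 30.

30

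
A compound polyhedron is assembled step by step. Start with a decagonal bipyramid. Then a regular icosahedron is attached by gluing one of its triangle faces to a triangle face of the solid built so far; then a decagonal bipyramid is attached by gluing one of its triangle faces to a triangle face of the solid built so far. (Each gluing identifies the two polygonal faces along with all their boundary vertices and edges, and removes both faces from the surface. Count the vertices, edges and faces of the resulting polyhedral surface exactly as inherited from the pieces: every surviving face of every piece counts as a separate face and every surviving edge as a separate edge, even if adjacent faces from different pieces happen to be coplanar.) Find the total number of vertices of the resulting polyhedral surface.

30

A decagonal bipyramid: V=12, E=30, F=20.
Attach a regular icosahedron (V=12, E=30, F=20) along a 3-gon: merge 3 vertices and 3 edges, delete both glued faces → V=21, E=57, F=38.
Attach a decagonal bipyramid (V=12, E=30, F=20) along a 3-gon: merge 3 vertices and 3 edges, delete both glued faces → V=30, E=84, F=56.
Check: V − E + F = 30 − 84 + 56 = 2.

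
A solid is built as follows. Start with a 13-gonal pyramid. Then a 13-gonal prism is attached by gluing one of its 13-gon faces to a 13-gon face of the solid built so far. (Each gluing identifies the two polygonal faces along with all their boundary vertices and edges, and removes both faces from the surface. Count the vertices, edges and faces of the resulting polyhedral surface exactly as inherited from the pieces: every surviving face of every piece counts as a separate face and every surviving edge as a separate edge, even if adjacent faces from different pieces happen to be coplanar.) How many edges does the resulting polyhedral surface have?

52

A 13-gonal pyramid: V=14, E=26, F=14.
Attach a 13-gonal prism (V=26, E=39, F=15) along a 13-gon: merge 13 vertices and 13 edges, delete both glued faces → V=27, E=52, F=27.
Check: V − E + F = 27 − 52 + 27 = 2.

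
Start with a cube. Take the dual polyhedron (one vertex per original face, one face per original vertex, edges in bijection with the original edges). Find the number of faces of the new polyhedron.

8

The base solid has V = 8, E = 12, F = 6.
The dual swaps V and F and preserves E: V′ = F = 6, E′ = E = 12, F′ = V = 8.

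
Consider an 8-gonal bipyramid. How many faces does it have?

A bipyramid over an n-gon has 2n triangular faces and n + 2 vertices: V = 8 + 2 = 10, E = 3·8 = 24, F = 2·8 = 16.

16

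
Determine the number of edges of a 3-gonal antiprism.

An antiprism on an n-gon has two n-gon caps and 2n triangles: V = 2·3 = 6, E = 4·3 = 12, F = 2·3 + 2 = 8.

12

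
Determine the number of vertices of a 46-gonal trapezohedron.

The n-trapezohedron (dual of the n-antiprism) has V = 2·46 + 2 = 94, E = 4·46 = 184, F = 2·46 = 92.

94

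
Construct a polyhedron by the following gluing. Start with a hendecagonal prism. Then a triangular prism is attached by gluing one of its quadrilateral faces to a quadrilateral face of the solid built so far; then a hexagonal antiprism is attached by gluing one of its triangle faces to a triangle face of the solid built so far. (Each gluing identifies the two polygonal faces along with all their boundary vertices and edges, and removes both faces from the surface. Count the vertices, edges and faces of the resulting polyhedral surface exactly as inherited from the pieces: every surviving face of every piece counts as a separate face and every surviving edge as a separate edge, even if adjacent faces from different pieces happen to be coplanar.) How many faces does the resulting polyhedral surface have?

A hendecagonal prism: V=22, E=33, F=13.
Attach a triangular prism (V=6, E=9, F=5) along a 4-gon: merge 4 vertices and 4 edges, delete both glued faces → V=24, E=38, F=16.
Attach a hexagonal antiprism (V=12, E=24, F=14) along a 3-gon: merge 3 vertices and 3 edges, delete both glued faces → V=33, E=59, F=28.
Check: V − E + F = 33 − 59 + 28 = 2.

28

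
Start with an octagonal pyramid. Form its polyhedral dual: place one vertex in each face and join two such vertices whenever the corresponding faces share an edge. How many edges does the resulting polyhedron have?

16

The base solid has V = 9, E = 16, F = 9.
The dual swaps V and F and preserves E: V′ = F = 9, E′ = E = 16, F′ = V = 9.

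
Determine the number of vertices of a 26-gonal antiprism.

52

An antiprism on an n-gon has two n-gon caps and 2n triangles: V = 2·26 = 52, E = 4·26 = 104, F = 2·26 + 2 = 54.
Check: V − E + F = 52 − 104 + 54 = 2.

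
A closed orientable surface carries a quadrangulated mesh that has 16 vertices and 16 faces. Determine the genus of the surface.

Every face is a square, so 2E = 4·16 = 64, giving E = 32.
χ = V − E + F = 16 − 32 + 16 = 0.
For a closed orientable surface χ = 2 − 2g, so g = (2 − (0))/2 = 1.

1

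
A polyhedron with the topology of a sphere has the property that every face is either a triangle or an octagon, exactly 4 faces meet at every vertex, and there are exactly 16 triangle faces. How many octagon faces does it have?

Let x be the number of octagons; then F = 16 + x.
Edge–face incidences: 2E = 3·16 + 8·x = 48 + 8x.
Every vertex has degree 4, so 4V = 2E.
Euler: V − E + F = 2 ⇒ (2E)/4 − E + (16 + x) = 2.
Multiply by 8: 2·(2E) − 4·(2E) + 8·(16 + x) = 16, i.e. 128 + 8x − 2·(48 + 8x) = 16.
Collecting terms: −8x + 32 = 16, so −8x = −16, so x = 2.
Then 2E = 48 + 8·2 = 64, so E = 32, V = 2E/4 = 16, F = 16 + 2 = 18.

2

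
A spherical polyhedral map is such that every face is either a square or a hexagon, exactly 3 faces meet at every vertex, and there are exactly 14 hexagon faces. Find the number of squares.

6

Let x be the number of squares; then F = 14 + x.
Edge–face incidences: 2E = 6·14 + 4·x = 84 + 4x.
Every vertex has degree 3, so 3V = 2E.
Euler: V − E + F = 2 ⇒ (2E)/3 − E + (14 + x) = 2.
Multiply by 6: 2·(2E) − 3·(2E) + 6·(14 + x) = 12, i.e. 84 + 6x − (84 + 4x) = 12.
Collecting terms: 2x = 12, so x = 6.
Then 2E = 84 + 4·6 = 108, so E = 54, V = 2E/3 = 36, F = 14 + 6 = 20.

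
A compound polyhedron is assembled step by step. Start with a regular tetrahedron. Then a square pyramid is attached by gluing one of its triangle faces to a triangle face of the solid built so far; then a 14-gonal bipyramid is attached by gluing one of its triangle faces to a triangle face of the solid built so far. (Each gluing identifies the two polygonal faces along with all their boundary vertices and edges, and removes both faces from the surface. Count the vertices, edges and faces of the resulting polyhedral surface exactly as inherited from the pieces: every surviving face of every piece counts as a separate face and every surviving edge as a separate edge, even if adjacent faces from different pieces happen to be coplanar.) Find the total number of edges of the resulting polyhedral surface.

A regular tetrahedron: V=4, E=6, F=4.
Attach a square pyramid (V=5, E=8, F=5) along a 3-gon: merge 3 vertices and 3 edges, delete both glued faces → V=6, E=11, F=7.
Attach a 14-gonal bipyramid (V=16, E=42, F=28) along a 3-gon: merge 3 vertices and 3 edges, delete both glued faces → V=19, E=50, F=33.
Check: V − E + F = 19 − 50 + 33 = 2.

50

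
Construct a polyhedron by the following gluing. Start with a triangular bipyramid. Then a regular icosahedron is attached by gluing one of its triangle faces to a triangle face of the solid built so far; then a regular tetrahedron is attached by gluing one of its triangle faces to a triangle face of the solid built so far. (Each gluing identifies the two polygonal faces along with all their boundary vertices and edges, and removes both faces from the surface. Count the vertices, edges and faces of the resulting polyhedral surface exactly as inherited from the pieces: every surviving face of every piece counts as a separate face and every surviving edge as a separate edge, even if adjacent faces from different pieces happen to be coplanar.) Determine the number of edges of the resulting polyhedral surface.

A triangular bipyramid: V=5, E=9, F=6.
Attach a regular icosahedron (V=12, E=30, F=20) along a 3-gon: merge 3 vertices and 3 edges, delete both glued faces → V=14, E=36, F=24.
Attach a regular tetrahedron (V=4, E=6, F=4) along a 3-gon: merge 3 vertices and 3 edges, delete both glued faces → V=15, E=39, F=26.
Check: V − E + F = 15 − 39 + 26 = 2.

39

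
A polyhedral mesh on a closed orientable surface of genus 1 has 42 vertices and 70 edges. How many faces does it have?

For a closed orientable surface of genus 1, χ = 2 − 2·1 = 0.
F = 0 − V + E = 0 − 42 + 70 = 28.

28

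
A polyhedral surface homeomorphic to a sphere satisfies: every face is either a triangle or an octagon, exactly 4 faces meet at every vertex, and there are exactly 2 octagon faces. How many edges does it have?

32

Let x be the number of triangles; then F = 2 + x.
Edge–face incidences: 2E = 8·2 + 3·x = 16 + 3x.
Every vertex has degree 4, so 4V = 2E.
Euler: V − E + F = 2 ⇒ (2E)/4 − E + (2 + x) = 2.
Multiply by 8: 2·(2E) − 4·(2E) + 8·(2 + x) = 16, i.e. 16 + 8x − 2·(16 + 3x) = 16.
Collecting terms: 2x − 16 = 16, so 2x = 32, so x = 16.
Then 2E = 16 + 3·16 = 64, so E = 32, V = 2E/4 = 16, F = 2 + 16 = 18.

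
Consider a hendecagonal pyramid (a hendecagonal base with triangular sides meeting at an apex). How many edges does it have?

A pyramid on an n-gon base has one n-gon and n triangles: V = 11 + 1 = 12, E = 2·11 = 22, F = 11 + 1 = 12.

22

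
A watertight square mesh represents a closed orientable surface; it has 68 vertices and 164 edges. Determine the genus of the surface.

Every face is a square and each edge borders two faces, so 4F = 2·164, giving F = 82.
χ = V − E + F = 68 − 164 + 82 = -14.
For a closed orientable surface χ = 2 − 2g, so g = (2 − (-14))/2 = 8.

8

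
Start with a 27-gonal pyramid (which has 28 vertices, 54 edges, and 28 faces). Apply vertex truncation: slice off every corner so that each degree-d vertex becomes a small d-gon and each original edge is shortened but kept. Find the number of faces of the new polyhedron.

56

Truncation replaces each original edge-end by a new vertex, so V′ = 2E = 108.
Each original edge survives, and each old vertex of degree d contributes d new edges; summing degrees gives Σd = 2E, so E′ = E + 2E = 3E = 162.
Each original face survives and each original vertex becomes one new face: F′ = F + V = 56.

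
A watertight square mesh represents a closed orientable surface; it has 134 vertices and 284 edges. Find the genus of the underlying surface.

Every face is a square and each edge borders two faces, so 4F = 2·284, giving F = 142.
χ = V − E + F = 134 − 284 + 142 = -8.
For a closed orientable surface χ = 2 − 2g, so g = (2 − (-8))/2 = 5.

5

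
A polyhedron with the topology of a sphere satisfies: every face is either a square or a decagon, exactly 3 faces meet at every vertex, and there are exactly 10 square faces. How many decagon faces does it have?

2

Let x be the number of decagons; then F = 10 + x.
Edge–face incidences: 2E = 4·10 + 10·x = 40 + 10x.
Every vertex has degree 3, so 3V = 2E.
Euler: V − E + F = 2 ⇒ (2E)/3 − E + (10 + x) = 2.
Multiply by 6: 2·(2E) − 3·(2E) + 6·(10 + x) = 12, i.e. 60 + 6x − (40 + 10x) = 12.
Collecting terms: −4x + 20 = 12, so −4x = −8, so x = 2.
Then 2E = 40 + 10·2 = 60, so E = 30, V = 2E/3 = 20, F = 10 + 2 = 12.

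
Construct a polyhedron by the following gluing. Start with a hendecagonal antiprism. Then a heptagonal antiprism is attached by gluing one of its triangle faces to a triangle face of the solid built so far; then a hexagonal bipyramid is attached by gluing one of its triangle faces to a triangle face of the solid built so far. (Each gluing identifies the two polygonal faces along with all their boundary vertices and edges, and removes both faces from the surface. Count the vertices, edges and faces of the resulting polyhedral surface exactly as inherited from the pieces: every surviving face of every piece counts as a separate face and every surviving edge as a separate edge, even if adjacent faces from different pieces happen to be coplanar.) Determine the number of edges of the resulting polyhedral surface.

A hendecagonal antiprism: V=22, E=44, F=24.
Attach a heptagonal antiprism (V=14, E=28, F=16) along a 3-gon: merge 3 vertices and 3 edges, delete both glued faces → V=33, E=69, F=38.
Attach a hexagonal bipyramid (V=8, E=18, F=12) along a 3-gon: merge 3 vertices and 3 edges, delete both glued faces → V=38, E=84, F=48.
Check: V − E + F = 38 − 84 + 48 = 2.

84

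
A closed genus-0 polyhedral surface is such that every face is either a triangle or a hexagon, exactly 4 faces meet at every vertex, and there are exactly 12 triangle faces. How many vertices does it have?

12

Let x be the number of hexagons; then F = 12 + x.
Edge–face incidences: 2E = 3·12 + 6·x = 36 + 6x.
Every vertex has degree 4, so 4V = 2E.
Euler: V − E + F = 2 ⇒ (2E)/4 − E + (12 + x) = 2.
Multiply by 8: 2·(2E) − 4·(2E) + 8·(12 + x) = 16, i.e. 96 + 8x − 2·(36 + 6x) = 16.
Collecting terms: −4x + 24 = 16, so −4x = −8, so x = 2.
Then 2E = 36 + 6·2 = 48, so E = 24, V = 2E/4 = 12, F = 12 + 2 = 14.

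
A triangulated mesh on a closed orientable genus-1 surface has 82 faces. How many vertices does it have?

χ = 2 − 2·1 = 0, and every face is a triangle so 3F = 2E.
E = 3·82/2 = 123. Then V = 0 + E − F = 0 + 123 − 82 = 41.

41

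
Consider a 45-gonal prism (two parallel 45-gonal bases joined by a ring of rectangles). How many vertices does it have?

90

A prism on an n-gon has two n-gon bases and n rectangular sides: V = 2·45 = 90, E = 3·45 = 135, F = 45 + 2 = 47.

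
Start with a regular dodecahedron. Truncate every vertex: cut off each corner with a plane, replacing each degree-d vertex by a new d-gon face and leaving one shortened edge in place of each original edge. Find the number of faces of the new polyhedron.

32

The base solid has V = 20, E = 30, F = 12.
Truncation replaces each original edge-end by a new vertex, so V′ = 2E = 60.
Each original edge survives, and each old vertex of degree d contributes d new edges; summing degrees gives Σd = 2E, so E′ = E + 2E = 3E = 90.
Each original face survives and each original vertex becomes one new face: F′ = F + V = 32.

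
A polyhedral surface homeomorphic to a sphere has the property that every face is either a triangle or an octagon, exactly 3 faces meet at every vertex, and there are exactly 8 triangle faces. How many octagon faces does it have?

6

Let x be the number of octagons; then F = 8 + x.
Edge–face incidences: 2E = 3·8 + 8·x = 24 + 8x.
Every vertex has degree 3, so 3V = 2E.
Euler: V − E + F = 2 ⇒ (2E)/3 − E + (8 + x) = 2.
Multiply by 6: 2·(2E) − 3·(2E) + 6·(8 + x) = 12, i.e. 48 + 6x − (24 + 8x) = 12.
Collecting terms: −2x + 24 = 12, so −2x = −12, so x = 6.
Then 2E = 24 + 8·6 = 72, so E = 36, V = 2E/3 = 24, F = 8 + 6 = 14.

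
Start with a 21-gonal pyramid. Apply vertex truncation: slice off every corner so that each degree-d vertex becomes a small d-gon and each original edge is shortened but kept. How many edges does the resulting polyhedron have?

The base solid has V = 22, E = 42, F = 22.
Truncation replaces each original edge-end by a new vertex, so V′ = 2E = 84.
Each original edge survives, and each old vertex of degree d contributes d new edges; summing degrees gives Σd = 2E, so E′ = E + 2E = 3E = 126.
Each original face survives and each original vertex becomes one new face: F′ = F + V = 44.

126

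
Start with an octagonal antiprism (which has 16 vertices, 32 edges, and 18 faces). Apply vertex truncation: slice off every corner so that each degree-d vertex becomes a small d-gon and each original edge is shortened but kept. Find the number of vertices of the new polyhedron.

64

Truncation replaces each original edge-end by a new vertex, so V′ = 2E = 64.
Each original edge survives, and each old vertex of degree d contributes d new edges; summing degrees gives Σd = 2E, so E′ = E + 2E = 3E = 96.
Each original face survives and each original vertex becomes one new face: F′ = F + V = 34.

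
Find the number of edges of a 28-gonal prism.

84

A prism on an n-gon has two n-gon bases and n rectangular sides: V = 2·28 = 56, E = 3·28 = 84, F = 28 + 2 = 30.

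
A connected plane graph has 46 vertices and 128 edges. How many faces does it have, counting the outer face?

Euler's formula for a connected plane graph: V − E + F = 2, so F = 2 − 46 + 128 = 84.

84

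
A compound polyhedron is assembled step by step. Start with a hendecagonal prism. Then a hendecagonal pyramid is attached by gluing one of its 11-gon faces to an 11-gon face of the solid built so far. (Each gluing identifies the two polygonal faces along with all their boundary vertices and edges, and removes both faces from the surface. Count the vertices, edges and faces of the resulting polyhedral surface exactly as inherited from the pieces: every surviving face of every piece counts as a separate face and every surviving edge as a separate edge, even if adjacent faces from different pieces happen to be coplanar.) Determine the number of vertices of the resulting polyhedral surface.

A hendecagonal prism: V=22, E=33, F=13.
Attach a hendecagonal pyramid (V=12, E=22, F=12) along an 11-gon: merge 11 vertices and 11 edges, delete both glued faces → V=23, E=44, F=23.
Check: V − E + F = 23 − 44 + 23 = 2.

23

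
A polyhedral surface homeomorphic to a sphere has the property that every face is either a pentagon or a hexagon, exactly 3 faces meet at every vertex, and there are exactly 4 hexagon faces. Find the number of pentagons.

Let x be the number of pentagons; then F = 4 + x.
Edge–face incidences: 2E = 6·4 + 5·x = 24 + 5x.
Every vertex has degree 3, so 3V = 2E.
Euler: V − E + F = 2 ⇒ (2E)/3 − E + (4 + x) = 2.
Multiply by 6: 2·(2E) − 3·(2E) + 6·(4 + x) = 12, i.e. 24 + 6x − (24 + 5x) = 12.
Collecting terms: x = 12.
Then 2E = 24 + 5·12 = 84, so E = 42, V = 2E/3 = 28, F = 4 + 12 = 16.

12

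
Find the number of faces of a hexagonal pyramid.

A pyramid on an n-gon base has one n-gon and n triangles: V = 6 + 1 = 7, E = 2·6 = 12, F = 6 + 1 = 7.

7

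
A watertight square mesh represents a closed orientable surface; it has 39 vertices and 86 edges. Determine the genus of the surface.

3

Every face is a square and each edge borders two faces, so 4F = 2·86, giving F = 43.
χ = V − E + F = 39 − 86 + 43 = -4.
For a closed orientable surface χ = 2 − 2g, so g = (2 − (-4))/2 = 3.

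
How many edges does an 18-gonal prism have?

A prism on an n-gon has two n-gon bases and n rectangular sides: V = 2·18 = 36, E = 3·18 = 54, F = 18 + 2 = 20.

54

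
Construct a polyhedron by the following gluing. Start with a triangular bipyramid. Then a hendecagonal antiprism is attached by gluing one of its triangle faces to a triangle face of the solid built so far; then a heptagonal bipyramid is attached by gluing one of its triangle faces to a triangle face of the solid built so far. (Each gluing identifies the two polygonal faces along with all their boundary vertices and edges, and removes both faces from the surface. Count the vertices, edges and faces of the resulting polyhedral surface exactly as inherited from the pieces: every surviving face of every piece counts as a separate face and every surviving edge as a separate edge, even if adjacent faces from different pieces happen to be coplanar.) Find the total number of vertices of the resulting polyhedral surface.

A triangular bipyramid: V=5, E=9, F=6.
Attach a hendecagonal antiprism (V=22, E=44, F=24) along a 3-gon: merge 3 vertices and 3 edges, delete both glued faces → V=24, E=50, F=28.
Attach a heptagonal bipyramid (V=9, E=21, F=14) along a 3-gon: merge 3 vertices and 3 edges, delete both glued faces → V=30, E=68, F=40.
Check: V − E + F = 30 − 68 + 40 = 2.

30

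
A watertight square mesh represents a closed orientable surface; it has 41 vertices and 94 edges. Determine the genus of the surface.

Every face is a square and each edge borders two faces, so 4F = 2·94, giving F = 47.
χ = V − E + F = 41 − 94 + 47 = -6.
For a closed orientable surface χ = 2 − 2g, so g = (2 − (-6))/2 = 4.

4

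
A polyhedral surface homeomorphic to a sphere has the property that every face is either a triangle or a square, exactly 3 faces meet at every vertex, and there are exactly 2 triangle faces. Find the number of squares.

3

Let x be the number of squares; then F = 2 + x.
Edge–face incidences: 2E = 3·2 + 4·x = 6 + 4x.
Every vertex has degree 3, so 3V = 2E.
Euler: V − E + F = 2 ⇒ (2E)/3 − E + (2 + x) = 2.
Multiply by 6: 2·(2E) − 3·(2E) + 6·(2 + x) = 12, i.e. 12 + 6x − (6 + 4x) = 12.
Collecting terms: 2x + 6 = 12, so 2x = 6, so x = 3.
Then 2E = 6 + 4·3 = 18, so E = 9, V = 2E/3 = 6, F = 2 + 3 = 5.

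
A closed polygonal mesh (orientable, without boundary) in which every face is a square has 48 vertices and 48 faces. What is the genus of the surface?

Every face is a square, so 2E = 4·48 = 192, giving E = 96.
χ = V − E + F = 48 − 96 + 48 = 0.
For a closed orientable surface χ = 2 − 2g, so g = (2 − (0))/2 = 1.

1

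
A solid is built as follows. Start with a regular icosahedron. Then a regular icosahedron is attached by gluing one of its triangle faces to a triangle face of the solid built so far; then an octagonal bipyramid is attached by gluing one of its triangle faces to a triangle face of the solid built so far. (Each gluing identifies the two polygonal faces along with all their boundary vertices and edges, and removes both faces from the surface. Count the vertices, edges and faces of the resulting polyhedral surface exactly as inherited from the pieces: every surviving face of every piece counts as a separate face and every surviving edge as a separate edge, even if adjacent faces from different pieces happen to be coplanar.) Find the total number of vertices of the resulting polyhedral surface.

A regular icosahedron: V=12, E=30, F=20.
Attach a regular icosahedron (V=12, E=30, F=20) along a 3-gon: merge 3 vertices and 3 edges, delete both glued faces → V=21, E=57, F=38.
Attach an octagonal bipyramid (V=10, E=24, F=16) along a 3-gon: merge 3 vertices and 3 edges, delete both glued faces → V=28, E=78, F=52.
Check: V − E + F = 28 − 78 + 52 = 2.

28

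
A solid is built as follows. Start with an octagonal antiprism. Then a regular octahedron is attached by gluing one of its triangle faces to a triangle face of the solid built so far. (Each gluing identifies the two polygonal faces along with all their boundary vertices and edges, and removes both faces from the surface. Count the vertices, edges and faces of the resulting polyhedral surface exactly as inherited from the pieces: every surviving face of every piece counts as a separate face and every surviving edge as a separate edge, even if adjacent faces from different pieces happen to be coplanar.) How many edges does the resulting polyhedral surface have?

An octagonal antiprism: V=16, E=32, F=18.
Attach a regular octahedron (V=6, E=12, F=8) along a 3-gon: merge 3 vertices and 3 edges, delete both glued faces → V=19, E=41, F=24.
Check: V − E + F = 19 − 41 + 24 = 2.

41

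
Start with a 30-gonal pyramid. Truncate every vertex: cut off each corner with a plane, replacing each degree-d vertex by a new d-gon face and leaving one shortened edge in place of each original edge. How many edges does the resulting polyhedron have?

The base solid has V = 31, E = 60, F = 31.
Truncation replaces each original edge-end by a new vertex, so V′ = 2E = 120.
Each original edge survives, and each old vertex of degree d contributes d new edges; summing degrees gives Σd = 2E, so E′ = E + 2E = 3E = 180.
Each original face survives and each original vertex becomes one new face: F′ = F + V = 62.

180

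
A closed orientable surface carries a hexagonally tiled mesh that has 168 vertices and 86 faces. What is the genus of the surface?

3

Every face is a hexagon, so 2E = 6·86 = 516, giving E = 258.
χ = V − E + F = 168 − 258 + 86 = -4.
For a closed orientable surface χ = 2 − 2g, so g = (2 − (-4))/2 = 3.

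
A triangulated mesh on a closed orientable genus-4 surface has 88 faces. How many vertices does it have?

χ = 2 − 2·4 = -6, and every face is a triangle so 3F = 2E.
E = 3·88/2 = 132. Then V = -6 + E − F = -6 + 132 − 88 = 38.

38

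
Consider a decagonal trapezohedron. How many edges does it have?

The n-trapezohedron (dual of the n-antiprism) has V = 2·10 + 2 = 22, E = 4·10 = 40, F = 2·10 = 20.

40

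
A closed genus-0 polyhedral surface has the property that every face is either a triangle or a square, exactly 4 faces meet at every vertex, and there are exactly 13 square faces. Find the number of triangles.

Let x be the number of triangles; then F = 13 + x.
Edge–face incidences: 2E = 4·13 + 3·x = 52 + 3x.
Every vertex has degree 4, so 4V = 2E.
Euler: V − E + F = 2 ⇒ (2E)/4 − E + (13 + x) = 2.
Multiply by 8: 2·(2E) − 4·(2E) + 8·(13 + x) = 16, i.e. 104 + 8x − 2·(52 + 3x) = 16.
Collecting terms: 2x = 16, so x = 8.
Then 2E = 52 + 3·8 = 76, so E = 38, V = 2E/4 = 19, F = 13 + 8 = 21.

8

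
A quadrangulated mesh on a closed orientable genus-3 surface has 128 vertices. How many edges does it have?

χ = 2 − 2·3 = -4, and every face is a square so 4F = 2E.
V − E + F = -4 with E = 4F/2 gives 128 − (4/2 − 1)·F = -4, so F = 132 and E = 264.

264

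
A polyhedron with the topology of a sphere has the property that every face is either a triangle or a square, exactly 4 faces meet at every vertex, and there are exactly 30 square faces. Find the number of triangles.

Let x be the number of triangles; then F = 30 + x.
Edge–face incidences: 2E = 4·30 + 3·x = 120 + 3x.
Every vertex has degree 4, so 4V = 2E.
Euler: V − E + F = 2 ⇒ (2E)/4 − E + (30 + x) = 2.
Multiply by 8: 2·(2E) − 4·(2E) + 8·(30 + x) = 16, i.e. 240 + 8x − 2·(120 + 3x) = 16.
Collecting terms: 2x = 16, so x = 8.
Then 2E = 120 + 3·8 = 144, so E = 72, V = 2E/4 = 36, F = 30 + 8 = 38.

8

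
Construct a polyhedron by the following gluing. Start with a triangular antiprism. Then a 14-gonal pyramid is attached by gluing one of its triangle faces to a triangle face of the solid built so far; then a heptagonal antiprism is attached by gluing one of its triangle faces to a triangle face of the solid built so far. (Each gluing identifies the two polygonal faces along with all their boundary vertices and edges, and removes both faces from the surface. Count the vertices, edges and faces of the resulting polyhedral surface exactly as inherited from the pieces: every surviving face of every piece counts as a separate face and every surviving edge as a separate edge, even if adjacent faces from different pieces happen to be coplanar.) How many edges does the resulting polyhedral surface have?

A triangular antiprism: V=6, E=12, F=8.
Attach a 14-gonal pyramid (V=15, E=28, F=15) along a 3-gon: merge 3 vertices and 3 edges, delete both glued faces → V=18, E=37, F=21.
Attach a heptagonal antiprism (V=14, E=28, F=16) along a 3-gon: merge 3 vertices and 3 edges, delete both glued faces → V=29, E=62, F=35.
Check: V − E + F = 29 − 62 + 35 = 2.

62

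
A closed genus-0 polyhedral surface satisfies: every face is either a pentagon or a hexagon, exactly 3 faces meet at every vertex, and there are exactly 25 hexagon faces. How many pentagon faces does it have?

Let x be the number of pentagons; then F = 25 + x.
Edge–face incidences: 2E = 6·25 + 5·x = 150 + 5x.
Every vertex has degree 3, so 3V = 2E.
Euler: V − E + F = 2 ⇒ (2E)/3 − E + (25 + x) = 2.
Multiply by 6: 2·(2E) − 3·(2E) + 6·(25 + x) = 12, i.e. 150 + 6x − (150 + 5x) = 12.
Collecting terms: x = 12.
Then 2E = 150 + 5·12 = 210, so E = 105, V = 2E/3 = 70, F = 25 + 12 = 37.

12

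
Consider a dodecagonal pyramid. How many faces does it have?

13

A pyramid on an n-gon base has one n-gon and n triangles: V = 12 + 1 = 13, E = 2·12 = 24, F = 12 + 1 = 13.
Check: V − E + F = 13 − 24 + 13 = 2.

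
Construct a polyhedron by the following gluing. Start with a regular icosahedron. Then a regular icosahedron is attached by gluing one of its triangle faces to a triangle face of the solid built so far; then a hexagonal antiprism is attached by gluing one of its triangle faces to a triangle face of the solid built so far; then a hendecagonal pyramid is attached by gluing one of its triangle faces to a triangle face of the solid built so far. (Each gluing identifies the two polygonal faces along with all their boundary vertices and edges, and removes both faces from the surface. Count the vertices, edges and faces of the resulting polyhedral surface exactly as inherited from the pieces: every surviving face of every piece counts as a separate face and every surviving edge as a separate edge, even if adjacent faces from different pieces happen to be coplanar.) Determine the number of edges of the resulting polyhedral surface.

A regular icosahedron: V=12, E=30, F=20.
Attach a regular icosahedron (V=12, E=30, F=20) along a 3-gon: merge 3 vertices and 3 edges, delete both glued faces → V=21, E=57, F=38.
Attach a hexagonal antiprism (V=12, E=24, F=14) along a 3-gon: merge 3 vertices and 3 edges, delete both glued faces → V=30, E=78, F=50.
Attach a hendecagonal pyramid (V=12, E=22, F=12) along a 3-gon: merge 3 vertices and 3 edges, delete both glued faces → V=39, E=97, F=60.
Check: V − E + F = 39 − 97 + 60 = 2.

97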